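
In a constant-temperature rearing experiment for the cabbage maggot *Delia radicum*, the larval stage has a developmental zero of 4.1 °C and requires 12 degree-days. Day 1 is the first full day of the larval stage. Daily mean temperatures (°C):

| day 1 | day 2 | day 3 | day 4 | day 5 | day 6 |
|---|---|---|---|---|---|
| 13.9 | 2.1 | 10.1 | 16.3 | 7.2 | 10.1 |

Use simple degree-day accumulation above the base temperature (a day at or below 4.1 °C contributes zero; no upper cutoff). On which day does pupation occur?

Daily DD above 4.1 °C: 9.8, 0.0, 6.0, 12.2, 3.1, 6.0.
Cumulative: 9.8, 9.8, 15.8, 28.0, 31.1, 37.1.
The total first reaches 12 DD on day 3.

day 3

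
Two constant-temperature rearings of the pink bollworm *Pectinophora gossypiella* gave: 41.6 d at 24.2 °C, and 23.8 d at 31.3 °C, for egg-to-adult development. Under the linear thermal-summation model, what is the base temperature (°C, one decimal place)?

14.7 °C

Linear rate model ⇒ the product D·(T − T_b) is constant across temperatures.
41.6·(24.2 − T_b) = 23.8·(31.3 − T_b)
T_b = (41.6·24.2 − 23.8·31.3) / (41.6 − 23.8) = 261.78 / 17.8 = 14.707 °C ≈ 14.7 °C.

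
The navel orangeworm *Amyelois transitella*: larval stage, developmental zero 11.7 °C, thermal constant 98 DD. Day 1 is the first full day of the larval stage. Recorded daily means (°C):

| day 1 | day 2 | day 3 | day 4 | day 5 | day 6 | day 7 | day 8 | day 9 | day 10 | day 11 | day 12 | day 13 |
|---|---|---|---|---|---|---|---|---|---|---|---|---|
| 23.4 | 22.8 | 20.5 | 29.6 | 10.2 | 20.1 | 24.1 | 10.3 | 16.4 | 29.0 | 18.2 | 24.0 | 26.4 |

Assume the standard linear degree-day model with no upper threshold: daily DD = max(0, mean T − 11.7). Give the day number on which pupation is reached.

Daily DD above 11.7 °C: 11.7, 11.1, 8.8, 17.9, 0.0, 8.4, 12.4, 0.0, 4.7, 17.3, 6.5, 12.3, 14.7.
Cumulative: 11.7, 22.8, 31.6, 49.5, 49.5, 57.9, 70.3, 70.3, 75.0, 92.3, 98.8, 111.1, 125.8.
The total first reaches 98 DD on day 11.

day 11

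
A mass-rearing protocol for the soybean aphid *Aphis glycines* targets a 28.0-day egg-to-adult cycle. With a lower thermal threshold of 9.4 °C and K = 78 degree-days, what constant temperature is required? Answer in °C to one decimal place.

Required daily accumulation = 78 / 28.0 = 2.786 DD/day.
T = T_base + 2.786 = 9.4 + 2.786 = 12.186 ≈ 12.2 °C.

12.2 °C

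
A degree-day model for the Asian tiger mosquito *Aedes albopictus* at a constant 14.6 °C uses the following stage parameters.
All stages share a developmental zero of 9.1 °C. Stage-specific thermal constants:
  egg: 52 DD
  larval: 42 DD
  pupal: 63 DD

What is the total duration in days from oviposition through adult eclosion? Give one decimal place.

28.5 days

Daily accumulation at 14.6 °C = 14.6 − 9.1 = 5.5 DD/day.
Total K = 52 + 42 + 63 = 157 DD.
Total duration = 157 / 5.5 = 28.545 ≈ 28.5 days.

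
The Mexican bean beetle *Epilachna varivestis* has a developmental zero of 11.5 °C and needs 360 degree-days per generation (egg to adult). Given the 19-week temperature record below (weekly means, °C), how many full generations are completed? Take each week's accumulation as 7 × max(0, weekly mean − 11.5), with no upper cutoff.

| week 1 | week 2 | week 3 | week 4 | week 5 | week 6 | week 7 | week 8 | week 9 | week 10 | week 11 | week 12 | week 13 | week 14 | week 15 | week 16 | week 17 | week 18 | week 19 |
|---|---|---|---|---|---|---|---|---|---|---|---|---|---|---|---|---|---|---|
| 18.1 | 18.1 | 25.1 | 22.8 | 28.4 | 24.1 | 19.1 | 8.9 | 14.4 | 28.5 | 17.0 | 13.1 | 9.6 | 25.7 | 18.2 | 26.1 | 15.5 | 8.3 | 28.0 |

3 generations

Weekly DD (7 × max(0, T̄ − 11.5)): 46.2, 46.2, 95.2, 79.1, 118.3, 88.2, 53.2, 0.0, 20.3, 119.0, 38.5, 11.2, 0.0, 99.4, 46.9, 102.2, 28.0, 0.0, 115.5.
Season total = 1107.4 DD.
Complete generations = ⌊1107.4 / 360⌋ = 3.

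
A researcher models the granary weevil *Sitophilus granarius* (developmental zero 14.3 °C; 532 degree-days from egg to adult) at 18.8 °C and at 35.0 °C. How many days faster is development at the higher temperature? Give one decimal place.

92.5 days

At 18.8 °C: 532 / (18.8 − 14.3) = 532 / 4.5 = 118.222 d.
At 35.0 °C: 532 / (35.0 − 14.3) = 532 / 20.7 = 25.700 d.
Difference = |118.222 − 25.700| = 92.522 ≈ 92.5 days.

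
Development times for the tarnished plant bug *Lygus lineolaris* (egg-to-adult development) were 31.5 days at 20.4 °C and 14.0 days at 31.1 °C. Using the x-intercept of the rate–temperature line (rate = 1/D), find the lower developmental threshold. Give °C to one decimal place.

Linear rate model ⇒ the product D·(T − T_b) is constant across temperatures.
31.5·(20.4 − T_b) = 14.0·(31.1 − T_b)
T_b = (31.5·20.4 − 14.0·31.1) / (31.5 − 14.0) = 207.20 / 17.5 = 11.840 °C ≈ 11.8 °C.

11.8 °C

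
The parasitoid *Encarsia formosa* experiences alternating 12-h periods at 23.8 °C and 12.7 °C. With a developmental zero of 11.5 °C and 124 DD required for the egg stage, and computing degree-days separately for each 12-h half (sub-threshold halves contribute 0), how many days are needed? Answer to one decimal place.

18.4 days

Day half: max(0, 23.8 − 11.5) × 0.5 = 12.3 × 0.5 = 6.15 DD.
Night half: max(0, 12.7 − 11.5) × 0.5 = 1.2 × 0.5 = 0.60 DD.
Per 24 h: 6.75 DD/day.
Duration = 124 / 6.75 = 18.370 ≈ 18.4 days.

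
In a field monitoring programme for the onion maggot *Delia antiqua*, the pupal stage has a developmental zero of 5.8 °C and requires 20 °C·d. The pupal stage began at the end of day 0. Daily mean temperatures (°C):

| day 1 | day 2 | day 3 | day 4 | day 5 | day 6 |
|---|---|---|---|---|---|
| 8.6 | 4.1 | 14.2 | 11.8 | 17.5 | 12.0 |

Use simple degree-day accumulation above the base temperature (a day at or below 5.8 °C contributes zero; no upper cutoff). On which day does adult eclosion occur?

day 5

Daily DD above 5.8 °C: 2.8, 0.0, 8.4, 6.0, 11.7, 6.2.
Cumulative: 2.8, 2.8, 11.2, 17.2, 28.9, 35.1.
The total first reaches 20 DD on day 5.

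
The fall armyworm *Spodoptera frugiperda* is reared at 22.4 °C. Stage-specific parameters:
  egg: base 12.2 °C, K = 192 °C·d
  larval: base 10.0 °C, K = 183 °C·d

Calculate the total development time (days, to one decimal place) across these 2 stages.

33.6 days

egg: 192 / (22.4 − 12.2) = 192 / 10.2 = 18.824 d.
larval: 183 / (22.4 − 10.0) = 183 / 12.4 = 14.758 d.
Sum = 33.582 ≈ 33.6 days.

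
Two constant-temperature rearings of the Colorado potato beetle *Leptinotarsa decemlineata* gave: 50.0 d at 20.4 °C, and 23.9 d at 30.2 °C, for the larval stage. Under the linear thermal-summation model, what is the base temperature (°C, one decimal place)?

Under the model K = D·(T − T_b), so D₁·(T₁ − T_b) = D₂·(T₂ − T_b).
50.0·(20.4 − T_b) = 23.9·(30.2 − T_b)
T_b = (50.0·20.4 − 23.9·30.2) / (50.0 − 23.9) = 298.22 / 26.1 = 11.426 °C ≈ 11.4 °C.

11.4 °C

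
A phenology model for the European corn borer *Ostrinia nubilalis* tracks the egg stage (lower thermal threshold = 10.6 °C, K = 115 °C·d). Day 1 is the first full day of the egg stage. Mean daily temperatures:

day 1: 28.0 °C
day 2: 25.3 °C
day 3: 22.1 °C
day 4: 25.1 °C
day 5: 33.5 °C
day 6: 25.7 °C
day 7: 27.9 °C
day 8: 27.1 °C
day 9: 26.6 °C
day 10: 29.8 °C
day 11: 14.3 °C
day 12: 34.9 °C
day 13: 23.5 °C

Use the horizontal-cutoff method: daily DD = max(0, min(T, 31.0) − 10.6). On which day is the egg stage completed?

Daily DD above 10.6 °C (capped at 20.4): 17.4, 14.7, 11.5, 14.5, 20.4, 15.1, 17.3, 16.5, 16.0, 19.2, 3.7, 20.4, 12.9.
Cumulative: 17.4, 32.1, 43.6, 58.1, 78.5, 93.6, 110.9, 127.4, 143.4, 162.6, 166.3, 186.7, 199.6.
The total first reaches 115 DD on day 8.

day 8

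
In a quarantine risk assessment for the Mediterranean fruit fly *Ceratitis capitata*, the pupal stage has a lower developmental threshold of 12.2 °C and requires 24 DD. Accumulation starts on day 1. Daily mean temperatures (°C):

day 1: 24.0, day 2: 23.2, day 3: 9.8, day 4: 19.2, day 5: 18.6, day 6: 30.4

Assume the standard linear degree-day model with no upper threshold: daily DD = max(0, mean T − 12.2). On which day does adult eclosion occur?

Daily DD above 12.2 °C: 11.8, 11.0, 0.0, 7.0, 6.4, 18.2.
Cumulative: 11.8, 22.8, 22.8, 29.8, 36.2, 54.4.
The total first reaches 24 DD on day 4.

day 4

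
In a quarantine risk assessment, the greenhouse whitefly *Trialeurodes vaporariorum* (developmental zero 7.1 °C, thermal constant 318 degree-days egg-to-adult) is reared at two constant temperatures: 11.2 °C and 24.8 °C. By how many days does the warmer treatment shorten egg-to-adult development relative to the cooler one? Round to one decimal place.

59.6 days

At 11.2 °C: 318 / (11.2 − 7.1) = 318 / 4.1 = 77.561 d.
At 24.8 °C: 318 / (24.8 − 7.1) = 318 / 17.7 = 17.966 d.
Difference = |77.561 − 17.966| = 59.595 ≈ 59.6 days.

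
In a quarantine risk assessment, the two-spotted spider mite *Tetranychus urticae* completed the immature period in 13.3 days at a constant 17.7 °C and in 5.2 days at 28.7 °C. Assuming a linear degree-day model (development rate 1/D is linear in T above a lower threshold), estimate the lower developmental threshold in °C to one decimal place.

Equal thermal constants: D₁(T₁ − T_b) = D₂(T₂ − T_b).
13.3·(17.7 − T_b) = 5.2·(28.7 − T_b)
T_b = (13.3·17.7 − 5.2·28.7) / (13.3 − 5.2) = 86.17 / 8.1 = 10.638 °C ≈ 10.6 °C.

10.6 °C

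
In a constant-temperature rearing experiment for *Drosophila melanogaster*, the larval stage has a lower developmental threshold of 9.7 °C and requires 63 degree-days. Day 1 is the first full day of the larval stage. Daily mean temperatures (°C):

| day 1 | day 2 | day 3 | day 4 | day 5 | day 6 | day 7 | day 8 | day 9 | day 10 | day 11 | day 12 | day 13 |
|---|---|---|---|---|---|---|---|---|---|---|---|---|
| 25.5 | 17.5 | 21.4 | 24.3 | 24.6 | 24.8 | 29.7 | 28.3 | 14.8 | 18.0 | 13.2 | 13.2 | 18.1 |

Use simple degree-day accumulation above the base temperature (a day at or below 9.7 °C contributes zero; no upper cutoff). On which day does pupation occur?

day 5

Daily DD above 9.7 °C: 15.8, 7.8, 11.7, 14.6, 14.9, 15.1, 20.0, 18.6, 5.1, 8.3, 3.5, 3.5, 8.4.
Cumulative: 15.8, 23.6, 35.3, 49.9, 64.8, 79.9, 99.9, 118.5, 123.6, 131.9, 135.4, 138.9, 147.3.
The total first reaches 63 DD on day 5.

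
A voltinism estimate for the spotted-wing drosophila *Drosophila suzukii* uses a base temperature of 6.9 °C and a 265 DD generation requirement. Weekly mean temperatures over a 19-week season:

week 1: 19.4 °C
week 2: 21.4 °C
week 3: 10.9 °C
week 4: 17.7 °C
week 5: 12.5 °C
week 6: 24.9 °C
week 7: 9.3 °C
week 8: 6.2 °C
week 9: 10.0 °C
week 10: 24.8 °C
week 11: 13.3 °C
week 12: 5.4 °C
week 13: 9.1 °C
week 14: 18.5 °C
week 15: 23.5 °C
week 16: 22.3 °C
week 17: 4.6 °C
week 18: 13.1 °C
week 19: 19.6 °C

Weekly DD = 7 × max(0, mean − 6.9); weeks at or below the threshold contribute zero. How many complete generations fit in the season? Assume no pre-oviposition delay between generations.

4 generations

Weekly DD (7 × max(0, T̄ − 6.9)): 87.5, 101.5, 28.0, 75.6, 39.2, 126.0, 16.8, 0.0, 21.7, 125.3, 44.8, 0.0, 15.4, 81.2, 116.2, 107.8, 0.0, 43.4, 88.9.
Season total = 1119.3 DD.
Complete generations = ⌊1119.3 / 265⌋ = 4.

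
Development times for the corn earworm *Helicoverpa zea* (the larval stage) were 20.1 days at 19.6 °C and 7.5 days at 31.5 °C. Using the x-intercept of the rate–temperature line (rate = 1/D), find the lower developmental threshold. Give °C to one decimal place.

Equal thermal constants: D₁(T₁ − T_b) = D₂(T₂ − T_b).
20.1·(19.6 − T_b) = 7.5·(31.5 − T_b)
T_b = (20.1·19.6 − 7.5·31.5) / (20.1 − 7.5) = 157.71 / 12.6 = 12.517 °C ≈ 12.5 °C.

12.5 °C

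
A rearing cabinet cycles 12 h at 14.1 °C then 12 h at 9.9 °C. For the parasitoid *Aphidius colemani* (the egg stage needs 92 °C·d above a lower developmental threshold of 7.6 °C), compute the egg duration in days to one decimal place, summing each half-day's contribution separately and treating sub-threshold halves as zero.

Day half: max(0, 14.1 − 7.6) × 0.5 = 6.5 × 0.5 = 3.25 DD.
Night half: max(0, 9.9 − 7.6) × 0.5 = 2.3 × 0.5 = 1.15 DD.
Per 24 h: 4.40 DD/day.
Duration = 92 / 4.40 = 20.909 ≈ 20.9 days.

20.9 days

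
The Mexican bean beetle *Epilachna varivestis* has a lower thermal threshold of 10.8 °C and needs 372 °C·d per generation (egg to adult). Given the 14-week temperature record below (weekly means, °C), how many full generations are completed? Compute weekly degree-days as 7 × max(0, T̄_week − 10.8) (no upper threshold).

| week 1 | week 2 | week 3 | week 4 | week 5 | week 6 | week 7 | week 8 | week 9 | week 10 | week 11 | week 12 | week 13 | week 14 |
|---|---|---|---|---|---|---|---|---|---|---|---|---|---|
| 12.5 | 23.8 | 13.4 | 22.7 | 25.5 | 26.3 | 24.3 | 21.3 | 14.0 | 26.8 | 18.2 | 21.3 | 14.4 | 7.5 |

2 generations

Weekly DD (7 × max(0, T̄ − 10.8)): 11.9, 91.0, 18.2, 83.3, 102.9, 108.5, 94.5, 73.5, 22.4, 112.0, 51.8, 73.5, 25.2, 0.0.
Season total = 868.7 DD.
Complete generations = ⌊868.7 / 372⌋ = 2.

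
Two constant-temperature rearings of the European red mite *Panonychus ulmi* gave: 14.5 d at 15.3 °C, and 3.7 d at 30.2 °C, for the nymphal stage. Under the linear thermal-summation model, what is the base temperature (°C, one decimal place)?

10.2 °C

Equal thermal constants: D₁(T₁ − T_b) = D₂(T₂ − T_b).
14.5·(15.3 − T_b) = 3.7·(30.2 − T_b)
T_b = (14.5·15.3 − 3.7·30.2) / (14.5 − 3.7) = 110.11 / 10.8 = 10.195 °C ≈ 10.2 °C.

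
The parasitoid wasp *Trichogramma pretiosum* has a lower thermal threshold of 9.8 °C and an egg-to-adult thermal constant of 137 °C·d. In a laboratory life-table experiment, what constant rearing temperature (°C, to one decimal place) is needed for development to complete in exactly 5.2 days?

Required daily accumulation = 137 / 5.2 = 26.346 DD/day.
T = T_base + 26.346 = 9.8 + 26.346 = 36.146 ≈ 36.1 °C.

36.1 °C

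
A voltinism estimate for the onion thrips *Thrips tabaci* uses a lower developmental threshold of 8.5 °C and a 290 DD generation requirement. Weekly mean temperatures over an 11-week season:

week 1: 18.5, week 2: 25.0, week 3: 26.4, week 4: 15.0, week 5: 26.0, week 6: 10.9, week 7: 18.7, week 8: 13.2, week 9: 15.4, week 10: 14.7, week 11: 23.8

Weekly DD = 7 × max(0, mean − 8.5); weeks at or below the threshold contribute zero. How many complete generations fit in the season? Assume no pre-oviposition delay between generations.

2 generations

Weekly DD (7 × max(0, T̄ − 8.5)): 70.0, 115.5, 125.3, 45.5, 122.5, 16.8, 71.4, 32.9, 48.3, 43.4, 107.1.
Season total = 798.7 DD.
Complete generations = ⌊798.7 / 290⌋ = 2.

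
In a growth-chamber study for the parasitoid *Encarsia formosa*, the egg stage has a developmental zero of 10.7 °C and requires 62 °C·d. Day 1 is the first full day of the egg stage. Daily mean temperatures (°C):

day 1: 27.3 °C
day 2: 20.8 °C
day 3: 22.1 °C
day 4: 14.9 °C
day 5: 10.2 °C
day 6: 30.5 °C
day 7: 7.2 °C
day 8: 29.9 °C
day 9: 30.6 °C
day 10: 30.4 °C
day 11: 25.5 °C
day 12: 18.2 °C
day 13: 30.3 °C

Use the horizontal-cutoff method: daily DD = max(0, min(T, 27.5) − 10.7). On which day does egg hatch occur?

day 8

Daily DD above 10.7 °C (capped at 16.8): 16.6, 10.1, 11.4, 4.2, 0.0, 16.8, 0.0, 16.8, 16.8, 16.8, 14.8, 7.5, 16.8.
Cumulative: 16.6, 26.7, 38.1, 42.3, 42.3, 59.1, 59.1, 75.9, 92.7, 109.5, 124.3, 131.8, 148.6.
The total first reaches 62 DD on day 8.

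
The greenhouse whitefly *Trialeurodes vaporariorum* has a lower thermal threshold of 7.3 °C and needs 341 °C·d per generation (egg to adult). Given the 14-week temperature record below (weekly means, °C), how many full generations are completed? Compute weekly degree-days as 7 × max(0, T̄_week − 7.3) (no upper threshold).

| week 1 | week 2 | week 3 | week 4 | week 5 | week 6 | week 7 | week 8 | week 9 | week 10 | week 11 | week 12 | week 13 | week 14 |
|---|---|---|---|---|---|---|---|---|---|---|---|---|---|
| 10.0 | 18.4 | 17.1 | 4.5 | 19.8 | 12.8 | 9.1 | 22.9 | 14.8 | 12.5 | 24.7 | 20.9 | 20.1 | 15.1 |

2 generations

Weekly DD (7 × max(0, T̄ − 7.3)): 18.9, 77.7, 68.6, 0.0, 87.5, 38.5, 12.6, 109.2, 52.5, 36.4, 121.8, 95.2, 89.6, 54.6.
Season total = 863.1 DD.
Complete generations = ⌊863.1 / 341⌋ = 2.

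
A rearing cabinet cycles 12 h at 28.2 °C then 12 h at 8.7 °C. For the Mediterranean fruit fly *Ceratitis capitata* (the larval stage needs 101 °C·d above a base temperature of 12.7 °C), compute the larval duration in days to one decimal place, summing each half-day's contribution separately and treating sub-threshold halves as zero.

Day half: max(0, 28.2 − 12.7) × 0.5 = 15.5 × 0.5 = 7.75 DD.
Night half: max(0, 8.7 − 12.7) × 0.5 = 0.0 × 0.5 = 0.00 DD.
Per 24 h: 7.75 DD/day.
Duration = 101 / 7.75 = 13.032 ≈ 13.0 days.

13.0 days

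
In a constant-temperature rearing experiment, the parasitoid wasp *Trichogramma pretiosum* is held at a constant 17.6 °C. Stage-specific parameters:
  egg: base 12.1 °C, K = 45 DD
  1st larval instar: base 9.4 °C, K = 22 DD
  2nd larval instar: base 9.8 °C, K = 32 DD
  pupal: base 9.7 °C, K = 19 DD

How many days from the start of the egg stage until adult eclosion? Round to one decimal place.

egg: 45 / (17.6 − 12.1) = 45 / 5.5 = 8.182 d.
1st larval instar: 22 / (17.6 − 9.4) = 22 / 8.2 = 2.683 d.
2nd larval instar: 32 / (17.6 − 9.8) = 32 / 7.8 = 4.103 d.
pupal: 19 / (17.6 − 9.7) = 19 / 7.9 = 2.405 d.
Sum = 17.372 ≈ 17.4 days.

17.4 days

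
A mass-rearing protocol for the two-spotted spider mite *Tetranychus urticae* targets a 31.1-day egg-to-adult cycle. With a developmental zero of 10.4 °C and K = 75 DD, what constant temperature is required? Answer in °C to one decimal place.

12.8 °C

Required daily accumulation = 75 / 31.1 = 2.412 DD/day.
T = T_base + 2.412 = 10.4 + 2.412 = 12.812 ≈ 12.8 °C.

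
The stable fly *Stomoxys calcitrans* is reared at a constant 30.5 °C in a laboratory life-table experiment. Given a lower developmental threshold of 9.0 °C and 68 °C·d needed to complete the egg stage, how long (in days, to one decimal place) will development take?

3.2 days

Daily accumulation = 30.5 − 9.0 = 21.5 DD/day.
Duration = 68 / 21.5 = 3.163 ≈ 3.2 days.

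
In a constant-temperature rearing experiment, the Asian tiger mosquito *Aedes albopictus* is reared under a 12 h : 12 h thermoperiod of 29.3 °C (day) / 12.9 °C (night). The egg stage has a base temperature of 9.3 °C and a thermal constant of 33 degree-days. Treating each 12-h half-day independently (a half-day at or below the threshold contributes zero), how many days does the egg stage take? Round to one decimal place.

2.8 days

Day half: max(0, 29.3 − 9.3) × 0.5 = 20.0 × 0.5 = 10.00 DD.
Night half: max(0, 12.9 − 9.3) × 0.5 = 3.6 × 0.5 = 1.80 DD.
Per 24 h: 11.80 DD/day.
Duration = 33 / 11.80 = 2.797 ≈ 2.8 days.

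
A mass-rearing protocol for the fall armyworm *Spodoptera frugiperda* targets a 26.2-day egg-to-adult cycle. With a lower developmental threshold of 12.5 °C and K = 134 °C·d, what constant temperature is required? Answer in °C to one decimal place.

17.6 °C

Required daily accumulation = 134 / 26.2 = 5.115 DD/day.
T = T_base + 5.115 = 12.5 + 5.115 = 17.615 ≈ 17.6 °C.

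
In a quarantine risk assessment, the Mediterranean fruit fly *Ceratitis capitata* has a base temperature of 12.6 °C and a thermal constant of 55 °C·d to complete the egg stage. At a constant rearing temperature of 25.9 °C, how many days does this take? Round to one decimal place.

4.1 days

Daily accumulation = 25.9 − 12.6 = 13.3 DD/day.
Duration = 55 / 13.3 = 4.135 ≈ 4.1 days.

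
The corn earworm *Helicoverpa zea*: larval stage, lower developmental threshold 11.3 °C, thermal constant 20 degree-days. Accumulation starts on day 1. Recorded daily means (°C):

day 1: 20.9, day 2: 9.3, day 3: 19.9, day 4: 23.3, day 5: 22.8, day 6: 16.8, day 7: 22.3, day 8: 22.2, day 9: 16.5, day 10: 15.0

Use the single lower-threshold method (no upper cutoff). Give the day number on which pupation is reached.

day 4

Daily DD above 11.3 °C: 9.6, 0.0, 8.6, 12.0, 11.5, 5.5, 11.0, 10.9, 5.2, 3.7.
Cumulative: 9.6, 9.6, 18.2, 30.2, 41.7, 47.2, 58.2, 69.1, 74.3, 78.0.
The total first reaches 20 DD on day 4.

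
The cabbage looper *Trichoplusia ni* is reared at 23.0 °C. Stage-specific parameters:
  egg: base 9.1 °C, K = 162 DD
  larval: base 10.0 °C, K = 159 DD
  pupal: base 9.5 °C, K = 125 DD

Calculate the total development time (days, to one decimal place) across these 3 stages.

33.1 days

egg: 162 / (23.0 − 9.1) = 162 / 13.9 = 11.655 d.
larval: 159 / (23.0 − 10.0) = 159 / 13.0 = 12.231 d.
pupal: 125 / (23.0 − 9.5) = 125 / 13.5 = 9.259 d.
Sum = 33.145 ≈ 33.1 days.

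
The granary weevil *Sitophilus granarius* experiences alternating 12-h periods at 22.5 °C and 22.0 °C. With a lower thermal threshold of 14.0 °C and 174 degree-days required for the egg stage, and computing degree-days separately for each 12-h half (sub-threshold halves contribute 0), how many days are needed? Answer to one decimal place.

Day half: max(0, 22.5 − 14.0) × 0.5 = 8.5 × 0.5 = 4.25 DD.
Night half: max(0, 22.0 − 14.0) × 0.5 = 8.0 × 0.5 = 4.00 DD.
Per 24 h: 8.25 DD/day.
Duration = 174 / 8.25 = 21.091 ≈ 21.1 days.

21.1 days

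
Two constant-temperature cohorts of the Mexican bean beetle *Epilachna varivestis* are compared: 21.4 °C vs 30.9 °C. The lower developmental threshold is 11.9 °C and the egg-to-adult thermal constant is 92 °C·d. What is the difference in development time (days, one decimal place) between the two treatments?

4.8 days

At 21.4 °C: 92 / (21.4 − 11.9) = 92 / 9.5 = 9.684 d.
At 30.9 °C: 92 / (30.9 − 11.9) = 92 / 19.0 = 4.842 d.
Difference = |9.684 − 4.842| = 4.842 ≈ 4.8 days.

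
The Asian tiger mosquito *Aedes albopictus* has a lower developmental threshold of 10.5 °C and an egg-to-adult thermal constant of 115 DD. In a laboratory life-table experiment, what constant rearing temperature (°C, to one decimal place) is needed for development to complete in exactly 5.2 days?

32.6 °C

Required daily accumulation = 115 / 5.2 = 22.115 DD/day.
T = T_base + 22.115 = 10.5 + 22.115 = 32.615 ≈ 32.6 °C.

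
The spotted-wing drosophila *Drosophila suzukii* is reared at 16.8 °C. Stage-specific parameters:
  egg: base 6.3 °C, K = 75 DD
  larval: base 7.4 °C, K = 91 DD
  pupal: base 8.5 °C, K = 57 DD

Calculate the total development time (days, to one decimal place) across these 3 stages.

egg: 75 / (16.8 − 6.3) = 75 / 10.5 = 7.143 d.
larval: 91 / (16.8 − 7.4) = 91 / 9.4 = 9.681 d.
pupal: 57 / (16.8 − 8.5) = 57 / 8.3 = 6.867 d.
Sum = 23.691 ≈ 23.7 days.

23.7 days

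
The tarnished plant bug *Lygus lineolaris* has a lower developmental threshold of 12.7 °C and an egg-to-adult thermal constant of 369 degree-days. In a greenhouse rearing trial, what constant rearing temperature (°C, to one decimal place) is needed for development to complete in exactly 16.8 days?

Required daily accumulation = 369 / 16.8 = 21.964 DD/day.
T = T_base + 21.964 = 12.7 + 21.964 = 34.664 ≈ 34.7 °C.

34.7 °C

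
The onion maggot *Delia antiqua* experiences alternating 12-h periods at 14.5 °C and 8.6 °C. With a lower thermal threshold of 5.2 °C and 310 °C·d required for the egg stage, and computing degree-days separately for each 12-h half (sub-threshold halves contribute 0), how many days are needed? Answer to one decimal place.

48.8 days

Day half: max(0, 14.5 − 5.2) × 0.5 = 9.3 × 0.5 = 4.65 DD.
Night half: max(0, 8.6 − 5.2) × 0.5 = 3.4 × 0.5 = 1.70 DD.
Per 24 h: 6.35 DD/day.
Duration = 310 / 6.35 = 48.819 ≈ 48.8 days.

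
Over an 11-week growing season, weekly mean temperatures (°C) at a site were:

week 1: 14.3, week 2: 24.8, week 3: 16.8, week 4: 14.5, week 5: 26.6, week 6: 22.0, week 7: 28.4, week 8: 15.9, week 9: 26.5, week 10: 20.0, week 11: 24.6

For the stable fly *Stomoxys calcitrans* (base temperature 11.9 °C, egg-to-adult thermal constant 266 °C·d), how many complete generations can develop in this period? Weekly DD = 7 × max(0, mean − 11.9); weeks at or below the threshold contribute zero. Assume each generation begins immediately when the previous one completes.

2 generations

Weekly DD (7 × max(0, T̄ − 11.9)): 16.8, 90.3, 34.3, 18.2, 102.9, 70.7, 115.5, 28.0, 102.2, 56.7, 88.9.
Season total = 724.5 DD.
Complete generations = ⌊724.5 / 266⌋ = 2.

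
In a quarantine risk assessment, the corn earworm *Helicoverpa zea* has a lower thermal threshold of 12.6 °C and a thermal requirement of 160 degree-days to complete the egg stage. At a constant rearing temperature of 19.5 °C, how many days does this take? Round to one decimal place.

Daily accumulation = 19.5 − 12.6 = 6.9 DD/day.
Duration = 160 / 6.9 = 23.188 ≈ 23.2 days.

23.2 days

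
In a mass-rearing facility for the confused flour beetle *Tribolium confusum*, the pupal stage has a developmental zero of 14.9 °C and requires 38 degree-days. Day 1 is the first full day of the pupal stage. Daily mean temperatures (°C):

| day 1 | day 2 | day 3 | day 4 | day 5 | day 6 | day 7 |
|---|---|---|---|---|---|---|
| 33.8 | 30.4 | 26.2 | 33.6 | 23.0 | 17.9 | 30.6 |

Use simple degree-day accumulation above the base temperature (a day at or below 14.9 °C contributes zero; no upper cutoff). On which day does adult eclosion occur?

day 3

Daily DD above 14.9 °C: 18.9, 15.5, 11.3, 18.7, 8.1, 3.0, 15.7.
Cumulative: 18.9, 34.4, 45.7, 64.4, 72.5, 75.5, 91.2.
The total first reaches 38 DD on day 3.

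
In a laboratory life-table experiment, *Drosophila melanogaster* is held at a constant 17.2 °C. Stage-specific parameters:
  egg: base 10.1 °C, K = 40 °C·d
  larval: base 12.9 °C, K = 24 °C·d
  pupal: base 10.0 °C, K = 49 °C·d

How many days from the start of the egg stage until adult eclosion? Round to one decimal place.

egg: 40 / (17.2 − 10.1) = 40 / 7.1 = 5.634 d.
larval: 24 / (17.2 − 12.9) = 24 / 4.3 = 5.581 d.
pupal: 49 / (17.2 − 10.0) = 49 / 7.2 = 6.806 d.
Sum = 18.021 ≈ 18.0 days.

18.0 days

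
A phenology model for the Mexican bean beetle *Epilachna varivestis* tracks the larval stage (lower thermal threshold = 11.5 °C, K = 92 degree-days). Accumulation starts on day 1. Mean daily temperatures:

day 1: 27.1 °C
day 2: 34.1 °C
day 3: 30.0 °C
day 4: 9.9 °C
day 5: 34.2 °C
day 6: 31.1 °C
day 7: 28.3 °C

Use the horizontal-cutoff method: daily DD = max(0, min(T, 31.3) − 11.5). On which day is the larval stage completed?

Daily DD above 11.5 °C (capped at 19.8): 15.6, 19.8, 18.5, 0.0, 19.8, 19.6, 16.8.
Cumulative: 15.6, 35.4, 53.9, 53.9, 73.7, 93.3, 110.1.
The total first reaches 92 DD on day 6.

day 6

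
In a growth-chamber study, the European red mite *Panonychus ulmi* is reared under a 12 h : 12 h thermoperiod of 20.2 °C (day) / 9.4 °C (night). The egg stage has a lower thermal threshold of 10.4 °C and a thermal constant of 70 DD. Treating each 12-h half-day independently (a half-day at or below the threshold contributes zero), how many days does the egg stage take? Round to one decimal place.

Day half: max(0, 20.2 − 10.4) × 0.5 = 9.8 × 0.5 = 4.90 DD.
Night half: max(0, 9.4 − 10.4) × 0.5 = 0.0 × 0.5 = 0.00 DD.
Per 24 h: 4.90 DD/day.
Duration = 70 / 4.90 = 14.286 ≈ 14.3 days.

14.3 days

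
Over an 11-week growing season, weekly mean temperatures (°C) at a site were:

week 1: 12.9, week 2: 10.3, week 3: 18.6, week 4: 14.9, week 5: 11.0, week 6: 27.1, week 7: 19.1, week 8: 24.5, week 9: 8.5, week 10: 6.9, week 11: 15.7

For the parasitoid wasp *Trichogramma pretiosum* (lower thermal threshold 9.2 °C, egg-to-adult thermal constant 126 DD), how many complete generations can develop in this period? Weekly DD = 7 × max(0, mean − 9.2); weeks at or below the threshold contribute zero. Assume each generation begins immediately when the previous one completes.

Weekly DD (7 × max(0, T̄ − 9.2)): 25.9, 7.7, 65.8, 39.9, 12.6, 125.3, 69.3, 107.1, 0.0, 0.0, 45.5.
Season total = 499.1 DD.
Complete generations = ⌊499.1 / 126⌋ = 3.

3 generations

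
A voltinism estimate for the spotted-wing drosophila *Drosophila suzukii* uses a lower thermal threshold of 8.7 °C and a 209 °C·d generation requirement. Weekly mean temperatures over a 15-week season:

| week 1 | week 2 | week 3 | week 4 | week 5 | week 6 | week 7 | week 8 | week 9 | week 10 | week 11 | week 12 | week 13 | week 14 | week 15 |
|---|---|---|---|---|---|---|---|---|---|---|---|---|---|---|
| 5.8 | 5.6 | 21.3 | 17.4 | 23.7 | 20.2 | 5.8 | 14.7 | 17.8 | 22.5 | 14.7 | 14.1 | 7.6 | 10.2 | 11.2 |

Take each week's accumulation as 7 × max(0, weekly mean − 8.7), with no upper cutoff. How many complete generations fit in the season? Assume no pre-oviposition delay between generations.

3 generations

Weekly DD (7 × max(0, T̄ − 8.7)): 0.0, 0.0, 88.2, 60.9, 105.0, 80.5, 0.0, 42.0, 63.7, 96.6, 42.0, 37.8, 0.0, 10.5, 17.5.
Season total = 644.7 DD.
Complete generations = ⌊644.7 / 209⌋ = 3.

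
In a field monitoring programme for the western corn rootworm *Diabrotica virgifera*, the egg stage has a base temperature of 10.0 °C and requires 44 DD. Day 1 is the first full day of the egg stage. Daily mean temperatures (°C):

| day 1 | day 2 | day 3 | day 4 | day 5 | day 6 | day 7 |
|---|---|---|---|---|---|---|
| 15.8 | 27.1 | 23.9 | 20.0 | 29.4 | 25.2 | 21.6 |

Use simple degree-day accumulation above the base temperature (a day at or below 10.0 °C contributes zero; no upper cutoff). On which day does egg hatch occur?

day 4

Daily DD above 10.0 °C: 5.8, 17.1, 13.9, 10.0, 19.4, 15.2, 11.6.
Cumulative: 5.8, 22.9, 36.8, 46.8, 66.2, 81.4, 93.0.
The total first reaches 44 DD on day 4.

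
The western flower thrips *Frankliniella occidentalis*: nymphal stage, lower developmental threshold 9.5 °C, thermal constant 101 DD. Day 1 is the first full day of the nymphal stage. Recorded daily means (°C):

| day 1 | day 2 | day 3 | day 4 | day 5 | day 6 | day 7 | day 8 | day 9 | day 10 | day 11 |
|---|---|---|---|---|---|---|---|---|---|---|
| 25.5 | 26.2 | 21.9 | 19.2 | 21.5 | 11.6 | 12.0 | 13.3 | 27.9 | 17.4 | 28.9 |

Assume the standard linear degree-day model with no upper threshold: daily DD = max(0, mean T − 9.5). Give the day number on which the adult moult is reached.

Daily DD above 9.5 °C: 16.0, 16.7, 12.4, 9.7, 12.0, 2.1, 2.5, 3.8, 18.4, 7.9, 19.4.
Cumulative: 16.0, 32.7, 45.1, 54.8, 66.8, 68.9, 71.4, 75.2, 93.6, 101.5, 120.9.
The total first reaches 101 DD on day 10.

day 10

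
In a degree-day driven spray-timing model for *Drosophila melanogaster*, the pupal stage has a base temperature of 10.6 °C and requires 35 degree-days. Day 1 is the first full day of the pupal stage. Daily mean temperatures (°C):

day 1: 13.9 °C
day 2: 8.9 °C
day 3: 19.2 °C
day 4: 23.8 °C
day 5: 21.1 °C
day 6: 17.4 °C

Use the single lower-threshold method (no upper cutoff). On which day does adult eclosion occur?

day 5

Daily DD above 10.6 °C: 3.3, 0.0, 8.6, 13.2, 10.5, 6.8.
Cumulative: 3.3, 3.3, 11.9, 25.1, 35.6, 42.4.
The total first reaches 35 DD on day 5.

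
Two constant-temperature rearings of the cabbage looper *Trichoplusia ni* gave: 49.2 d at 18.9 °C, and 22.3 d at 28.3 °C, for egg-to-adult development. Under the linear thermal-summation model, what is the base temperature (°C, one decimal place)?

Linear rate model ⇒ the product D·(T − T_b) is constant across temperatures.
49.2·(18.9 − T_b) = 22.3·(28.3 − T_b)
T_b = (49.2·18.9 − 22.3·28.3) / (49.2 − 22.3) = 298.79 / 26.9 = 11.107 °C ≈ 11.1 °C.

11.1 °C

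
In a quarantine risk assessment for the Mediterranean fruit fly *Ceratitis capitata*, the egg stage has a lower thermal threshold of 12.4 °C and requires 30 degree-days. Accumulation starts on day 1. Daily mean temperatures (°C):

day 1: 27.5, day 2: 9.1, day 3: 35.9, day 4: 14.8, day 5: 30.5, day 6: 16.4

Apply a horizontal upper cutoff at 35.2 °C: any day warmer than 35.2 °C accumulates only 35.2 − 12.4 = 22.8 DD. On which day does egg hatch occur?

Daily DD above 12.4 °C (capped at 22.8): 15.1, 0.0, 22.8, 2.4, 18.1, 4.0.
Cumulative: 15.1, 15.1, 37.9, 40.3, 58.4, 62.4.
The total first reaches 30 DD on day 3.

day 3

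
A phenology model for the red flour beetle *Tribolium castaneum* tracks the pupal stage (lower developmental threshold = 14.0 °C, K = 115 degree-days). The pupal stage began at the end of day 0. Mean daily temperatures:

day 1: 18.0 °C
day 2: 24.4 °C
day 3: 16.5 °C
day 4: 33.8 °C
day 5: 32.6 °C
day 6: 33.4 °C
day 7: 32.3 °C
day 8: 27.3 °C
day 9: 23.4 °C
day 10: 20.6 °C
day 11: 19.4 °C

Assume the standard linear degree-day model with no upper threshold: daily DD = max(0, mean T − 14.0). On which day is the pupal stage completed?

day 9

Daily DD above 14.0 °C: 4.0, 10.4, 2.5, 19.8, 18.6, 19.4, 18.3, 13.3, 9.4, 6.6, 5.4.
Cumulative: 4.0, 14.4, 16.9, 36.7, 55.3, 74.7, 93.0, 106.3, 115.7, 122.3, 127.7.
The total first reaches 115 DD on day 9.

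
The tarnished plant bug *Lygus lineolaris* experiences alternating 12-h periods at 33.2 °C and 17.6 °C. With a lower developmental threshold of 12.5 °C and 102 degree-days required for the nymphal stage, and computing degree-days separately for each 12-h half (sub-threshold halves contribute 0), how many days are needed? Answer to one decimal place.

7.9 days

Day half: max(0, 33.2 − 12.5) × 0.5 = 20.7 × 0.5 = 10.35 DD.
Night half: max(0, 17.6 − 12.5) × 0.5 = 5.1 × 0.5 = 2.55 DD.
Per 24 h: 12.90 DD/day.
Duration = 102 / 12.90 = 7.907 ≈ 7.9 days.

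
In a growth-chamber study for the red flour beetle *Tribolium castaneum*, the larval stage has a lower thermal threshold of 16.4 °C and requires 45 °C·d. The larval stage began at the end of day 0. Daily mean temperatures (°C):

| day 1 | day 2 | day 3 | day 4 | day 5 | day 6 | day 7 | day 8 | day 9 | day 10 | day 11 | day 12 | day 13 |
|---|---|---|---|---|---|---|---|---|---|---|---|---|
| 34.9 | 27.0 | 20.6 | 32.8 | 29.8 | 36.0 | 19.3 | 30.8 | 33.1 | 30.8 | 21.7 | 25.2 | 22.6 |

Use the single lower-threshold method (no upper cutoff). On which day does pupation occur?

Daily DD above 16.4 °C: 18.5, 10.6, 4.2, 16.4, 13.4, 19.6, 2.9, 14.4, 16.7, 14.4, 5.3, 8.8, 6.2.
Cumulative: 18.5, 29.1, 33.3, 49.7, 63.1, 82.7, 85.6, 100.0, 116.7, 131.1, 136.4, 145.2, 151.4.
The total first reaches 45 DD on day 4.

day 4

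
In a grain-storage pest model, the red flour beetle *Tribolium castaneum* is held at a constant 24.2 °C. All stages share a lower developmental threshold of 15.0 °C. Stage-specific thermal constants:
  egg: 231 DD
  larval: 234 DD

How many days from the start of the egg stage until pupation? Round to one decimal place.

50.5 days

Daily accumulation at 24.2 °C = 24.2 − 15.0 = 9.2 DD/day.
Total K = 231 + 234 = 465 DD.
Total duration = 465 / 9.2 = 50.543 ≈ 50.5 days.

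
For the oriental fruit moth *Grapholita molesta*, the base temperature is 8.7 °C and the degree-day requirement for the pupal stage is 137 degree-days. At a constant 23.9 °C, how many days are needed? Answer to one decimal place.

9.0 days

Daily accumulation = 23.9 − 8.7 = 15.2 DD/day.
Duration = 137 / 15.2 = 9.013 ≈ 9.0 days.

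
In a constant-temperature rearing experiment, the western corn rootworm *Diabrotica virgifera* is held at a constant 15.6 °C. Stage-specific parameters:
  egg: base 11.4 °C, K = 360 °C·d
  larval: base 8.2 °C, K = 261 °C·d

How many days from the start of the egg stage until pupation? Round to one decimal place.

egg: 360 / (15.6 − 11.4) = 360 / 4.2 = 85.714 d.
larval: 261 / (15.6 − 8.2) = 261 / 7.4 = 35.270 d.
Sum = 120.985 ≈ 121.0 days.

121.0 days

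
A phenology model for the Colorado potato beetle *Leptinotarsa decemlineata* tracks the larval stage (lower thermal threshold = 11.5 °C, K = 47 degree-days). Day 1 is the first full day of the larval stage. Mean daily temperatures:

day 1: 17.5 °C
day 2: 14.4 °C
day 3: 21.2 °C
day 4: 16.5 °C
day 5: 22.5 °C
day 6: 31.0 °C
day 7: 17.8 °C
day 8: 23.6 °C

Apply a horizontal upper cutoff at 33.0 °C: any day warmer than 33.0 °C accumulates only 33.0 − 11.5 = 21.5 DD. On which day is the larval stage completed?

day 6

Daily DD above 11.5 °C (capped at 21.5): 6.0, 2.9, 9.7, 5.0, 11.0, 19.5, 6.3, 12.1.
Cumulative: 6.0, 8.9, 18.6, 23.6, 34.6, 54.1, 60.4, 72.5.
The total first reaches 47 DD on day 6.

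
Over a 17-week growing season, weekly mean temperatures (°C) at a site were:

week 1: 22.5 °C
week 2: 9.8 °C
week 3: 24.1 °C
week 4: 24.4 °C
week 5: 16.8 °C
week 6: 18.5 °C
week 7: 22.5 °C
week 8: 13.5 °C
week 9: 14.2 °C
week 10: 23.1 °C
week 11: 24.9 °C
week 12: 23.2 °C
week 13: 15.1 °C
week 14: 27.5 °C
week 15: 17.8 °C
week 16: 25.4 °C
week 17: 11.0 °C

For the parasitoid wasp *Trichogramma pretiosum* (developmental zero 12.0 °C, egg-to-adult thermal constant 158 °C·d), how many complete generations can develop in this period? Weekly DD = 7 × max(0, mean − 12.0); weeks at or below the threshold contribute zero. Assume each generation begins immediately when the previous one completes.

Weekly DD (7 × max(0, T̄ − 12.0)): 73.5, 0.0, 84.7, 86.8, 33.6, 45.5, 73.5, 10.5, 15.4, 77.7, 90.3, 78.4, 21.7, 108.5, 40.6, 93.8, 0.0.
Season total = 934.5 DD.
Complete generations = ⌊934.5 / 158⌋ = 5.

5 generations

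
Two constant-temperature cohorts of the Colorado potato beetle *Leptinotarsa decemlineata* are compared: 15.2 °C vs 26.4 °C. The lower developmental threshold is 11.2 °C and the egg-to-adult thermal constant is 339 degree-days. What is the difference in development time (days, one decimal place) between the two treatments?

62.4 days

At 15.2 °C: 339 / (15.2 − 11.2) = 339 / 4.0 = 84.750 d.
At 26.4 °C: 339 / (26.4 − 11.2) = 339 / 15.2 = 22.303 d.
Difference = |84.750 − 22.303| = 62.447 ≈ 62.4 days.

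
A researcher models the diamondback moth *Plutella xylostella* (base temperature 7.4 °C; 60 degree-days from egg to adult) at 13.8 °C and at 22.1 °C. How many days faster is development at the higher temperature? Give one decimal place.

5.3 days

At 13.8 °C: 60 / (13.8 − 7.4) = 60 / 6.4 = 9.375 d.
At 22.1 °C: 60 / (22.1 − 7.4) = 60 / 14.7 = 4.082 d.
Difference = |9.375 − 4.082| = 5.293 ≈ 5.3 days.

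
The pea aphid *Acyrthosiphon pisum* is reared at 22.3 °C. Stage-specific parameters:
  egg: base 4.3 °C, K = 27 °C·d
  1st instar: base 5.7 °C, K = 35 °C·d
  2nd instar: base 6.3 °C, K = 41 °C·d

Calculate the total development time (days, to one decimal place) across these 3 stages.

egg: 27 / (22.3 − 4.3) = 27 / 18.0 = 1.500 d.
1st instar: 35 / (22.3 − 5.7) = 35 / 16.6 = 2.108 d.
2nd instar: 41 / (22.3 − 6.3) = 41 / 16.0 = 2.562 d.
Sum = 6.171 ≈ 6.2 days.

6.2 days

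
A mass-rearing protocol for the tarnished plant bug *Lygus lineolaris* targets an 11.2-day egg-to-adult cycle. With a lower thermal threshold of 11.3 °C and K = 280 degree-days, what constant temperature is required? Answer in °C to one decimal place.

36.3 °C

Required daily accumulation = 280 / 11.2 = 25.000 DD/day.
T = T_base + 25.000 = 11.3 + 25.000 = 36.300 ≈ 36.3 °C.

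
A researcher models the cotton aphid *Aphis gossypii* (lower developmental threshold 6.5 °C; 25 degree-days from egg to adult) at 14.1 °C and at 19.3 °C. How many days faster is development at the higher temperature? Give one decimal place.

1.3 days

At 14.1 °C: 25 / (14.1 − 6.5) = 25 / 7.6 = 3.289 d.
At 19.3 °C: 25 / (19.3 − 6.5) = 25 / 12.8 = 1.953 d.
Difference = |3.289 − 1.953| = 1.336 ≈ 1.3 days.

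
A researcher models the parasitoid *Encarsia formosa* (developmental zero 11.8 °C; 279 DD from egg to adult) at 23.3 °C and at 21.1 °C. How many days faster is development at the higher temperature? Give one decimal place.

5.7 days

At 23.3 °C: 279 / (23.3 − 11.8) = 279 / 11.5 = 24.261 d.
At 21.1 °C: 279 / (21.1 − 11.8) = 279 / 9.3 = 30.000 d.
Difference = |24.261 − 30.000| = 5.739 ≈ 5.7 days.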